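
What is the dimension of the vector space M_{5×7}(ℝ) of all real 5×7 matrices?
Dimension = 35

A real 5×7 matrix is determined by its 5·7 = 35 independent entries.
A standard basis is {E_ij : 1 ≤ i ≤ 5, 1 ≤ j ≤ 7}, where E_ij has a 1 in position (i, j) and 0 elsewhere — there are 35 such matrices, and they are linearly independent and span M_{5×7}(ℝ).
Therefore dim(M_{5×7}(ℝ)) = 35.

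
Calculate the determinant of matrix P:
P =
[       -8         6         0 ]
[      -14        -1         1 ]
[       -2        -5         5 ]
det(P) = 408

Expand along row 0 (cofactor expansion): det(P) = a*(e*i - f*h) - b*(d*i - f*g) + c*(d*h - e*g), where the 3×3 is [[a, b, c], [d, e, f], [g, h, i]].
Minor M_00 = (-1)*(5) - (1)*(-5) = -5 + 5 = 0.
Minor M_01 = (-14)*(5) - (1)*(-2) = -70 + 2 = -68.
Minor M_02 = (-14)*(-5) - (-1)*(-2) = 70 - 2 = 68.
det(P) = (-8)*(0) - (6)*(-68) + (0)*(68) = 0 + 408 + 0 = 408.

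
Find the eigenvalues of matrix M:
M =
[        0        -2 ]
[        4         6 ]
λ = 2, 4

Solve det(M - λI) = 0. For a 2×2 matrix the characteristic equation is λ² - (trace)λ + det = 0.
trace(M) = a + d = 0 + 6 = 6.
det(M) = a*d - b*c = (0)*(6) - (-2)*(4) = 0 + 8 = 8.
Characteristic equation: λ² - (6)λ + (8) = 0.
Discriminant = (6)² - 4*(8) = 36 - 32 = 4.
λ = (6 ± √4) / 2 = (6 ± 2) / 2 = 2, 4.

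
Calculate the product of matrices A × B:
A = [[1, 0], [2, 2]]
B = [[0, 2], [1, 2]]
[[0, 2], [2, 8]]

Matrix multiplication:
C[0][0] = 1×0 + 0×1 = 0
C[0][1] = 1×2 + 0×2 = 2
C[1][0] = 2×0 + 2×1 = 2
C[1][1] = 2×2 + 2×2 = 8
Result: [[0, 2], [2, 8]]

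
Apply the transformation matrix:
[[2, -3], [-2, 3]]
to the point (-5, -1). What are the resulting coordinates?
(-7, 7)

Matrix multiplication:
[[2, -3], [-2, 3]] × [-5, -1]ᵀ
= [2×-5 + -3×-1, -2×-5 + 3×-1]ᵀ
= [-7.0000, 7.0000]ᵀ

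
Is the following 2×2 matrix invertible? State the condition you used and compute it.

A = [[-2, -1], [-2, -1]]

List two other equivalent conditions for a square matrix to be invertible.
No, not invertible; det(A) = 0 (two rows are equal, so the rows are linearly dependent). Equivalent conditions (failing for this A): rank(A) < 2; Ax = 0 has non-trivial solutions; 0 is an eigenvalue; the columns are linearly dependent.

To check invertibility, compute det(A).
In this matrix, row 0 and the last row are identical, so one row is a scalar multiple of another and the rows are linearly dependent.
A matrix with linearly dependent rows has det = 0 and is not invertible.
Equivalent failed conditions:
- rank(A) < 2.
- Ax = 0 has non-trivial solutions.
- 0 is an eigenvalue.
- The columns are linearly dependent.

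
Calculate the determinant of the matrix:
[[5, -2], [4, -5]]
-17

For a 2×2 matrix [[a, b], [c, d]], det = ad - bc
det = (5)(-5) - (-2)(4) = -25 - -8 = -17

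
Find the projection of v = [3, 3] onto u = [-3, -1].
[18/5, 6/5]

The projection of v onto u is proj_u(v) = ((v·u) / (u·u)) · u.
v·u = (3)*(-3) + (3)*(-1) = -12.
u·u = (-3)*(-3) + (-1)*(-1) = 10.
coefficient = -12 / 10 = -6/5.
proj_u(v) = -6/5 · [-3, -1] = [18/5, 6/5].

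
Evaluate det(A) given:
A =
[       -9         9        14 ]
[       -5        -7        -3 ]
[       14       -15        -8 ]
det(A) = 1585

Expand along row 0 (cofactor expansion): det(A) = a*(e*i - f*h) - b*(d*i - f*g) + c*(d*h - e*g), where the 3×3 is [[a, b, c], [d, e, f], [g, h, i]].
Minor M_00 = (-7)*(-8) - (-3)*(-15) = 56 - 45 = 11.
Minor M_01 = (-5)*(-8) - (-3)*(14) = 40 + 42 = 82.
Minor M_02 = (-5)*(-15) - (-7)*(14) = 75 + 98 = 173.
det(A) = (-9)*(11) - (9)*(82) + (14)*(173) = -99 - 738 + 2422 = 1585.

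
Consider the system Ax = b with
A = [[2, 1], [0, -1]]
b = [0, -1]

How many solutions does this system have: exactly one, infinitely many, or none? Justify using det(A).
Exactly one solution

Compute det(A) = (2)*(-1) - (1)*(0) = -2.
Because det(A) ≠ 0, A is invertible and Ax = b has a unique solution for every b (here x = A⁻¹ b).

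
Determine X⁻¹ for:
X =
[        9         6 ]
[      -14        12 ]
det(X) = 192
X⁻¹ =
[     1/16     -1/32 ]
[     7/96      3/64 ]

For a 2×2 matrix X = [[a, b], [c, d]] with det(X) ≠ 0, X⁻¹ = (1/det(X)) * [[d, -b], [-c, a]].
det(X) = (9)*(12) - (6)*(-14) = 108 + 84 = 192.
X⁻¹ = (1/192) * [[12, -6], [14, 9]].
Dividing each entry by 192 and reducing:
X⁻¹ =
[     1/16     -1/32 ]
[     7/96      3/64 ]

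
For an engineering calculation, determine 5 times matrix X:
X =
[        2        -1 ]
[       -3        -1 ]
5X =
[       10        -5 ]
[      -15        -5 ]

Scalar multiplication is elementwise: (5X)[i][j] = 5 * X[i][j].
  (5X)[0][0] = 5 * (2) = 10
  (5X)[0][1] = 5 * (-1) = -5
  (5X)[1][0] = 5 * (-3) = -15
  (5X)[1][1] = 5 * (-1) = -5
5X =
[       10        -5 ]
[      -15        -5 ]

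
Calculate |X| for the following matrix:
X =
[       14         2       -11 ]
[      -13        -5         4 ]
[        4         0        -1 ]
det(X) = -144

Expand along row 0 (cofactor expansion): det(X) = a*(e*i - f*h) - b*(d*i - f*g) + c*(d*h - e*g), where the 3×3 is [[a, b, c], [d, e, f], [g, h, i]].
Minor M_00 = (-5)*(-1) - (4)*(0) = 5 - 0 = 5.
Minor M_01 = (-13)*(-1) - (4)*(4) = 13 - 16 = -3.
Minor M_02 = (-13)*(0) - (-5)*(4) = 0 + 20 = 20.
det(X) = (14)*(5) - (2)*(-3) + (-11)*(20) = 70 + 6 - 220 = -144.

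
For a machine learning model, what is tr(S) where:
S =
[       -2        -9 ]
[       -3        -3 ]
tr(S) = -2 - 3 = -5

The trace of a square matrix is the sum of its diagonal entries.
Diagonal entries of S: S[0][0] = -2, S[1][1] = -3.
tr(S) = -2 - 3 = -5.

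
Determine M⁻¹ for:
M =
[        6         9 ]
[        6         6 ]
det(M) = -18
M⁻¹ =
[     -1/3       1/2 ]
[      1/3      -1/3 ]

For a 2×2 matrix M = [[a, b], [c, d]] with det(M) ≠ 0, M⁻¹ = (1/det(M)) * [[d, -b], [-c, a]].
det(M) = (6)*(6) - (9)*(6) = 36 - 54 = -18.
M⁻¹ = (1/-18) * [[6, -9], [-6, 6]].
Dividing each entry by -18 and reducing:
M⁻¹ =
[     -1/3       1/2 ]
[      1/3      -1/3 ]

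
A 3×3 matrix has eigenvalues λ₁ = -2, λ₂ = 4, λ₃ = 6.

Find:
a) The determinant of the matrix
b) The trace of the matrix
det = -48, trace = 8

Two standard eigenvalue identities:
- det(A) equals the product of the eigenvalues (counted with multiplicity).
- trace(A) equals the sum of the eigenvalues.
det(A) = (-2)*(4)*(6) = -48.
trace(A) = -2 + 4 + 6 = 8.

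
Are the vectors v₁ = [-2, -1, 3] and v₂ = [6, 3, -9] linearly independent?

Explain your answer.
No, linearly dependent (v₂ = -3·v₁)

Check whether there is a scalar k with v₂ = k·v₁.
Comparing components, k = -3 satisfies -3·[-2, -1, 3] = [6, 3, -9].
Since v₂ is a scalar multiple of v₁, the two vectors are linearly dependent.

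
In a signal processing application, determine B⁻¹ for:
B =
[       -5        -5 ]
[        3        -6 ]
det(B) = 45
B⁻¹ =
[    -2/15       1/9 ]
[    -1/15      -1/9 ]

For a 2×2 matrix B = [[a, b], [c, d]] with det(B) ≠ 0, B⁻¹ = (1/det(B)) * [[d, -b], [-c, a]].
det(B) = (-5)*(-6) - (-5)*(3) = 30 + 15 = 45.
B⁻¹ = (1/45) * [[-6, 5], [-3, -5]].
Dividing each entry by 45 and reducing:
B⁻¹ =
[    -2/15       1/9 ]
[    -1/15      -1/9 ]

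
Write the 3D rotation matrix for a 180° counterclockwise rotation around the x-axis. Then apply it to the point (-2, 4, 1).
R = [[1, 0, 0], [0, -1, 0], [0, 0, -1]]; R·(-2, 4, 1) = (-2, -4, -1)

Rotation matrix for 180° around x-axis:
cos(180°) = -1, sin(180°) = 0
R = [[1, 0, 0], [0, -1, 0], [0, 0, -1]]
Apply to (-2, 4, 1): R·[-2, 4, 1]ᵀ = (-2, -4, -1)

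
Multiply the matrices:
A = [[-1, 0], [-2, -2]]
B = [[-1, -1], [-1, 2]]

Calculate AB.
[[1, 1], [4, -2]]

Each entry (i,j) of AB = sum over k of A[i][k]*B[k][j].
(AB)[0][0] = (-1)*(-1) + (0)*(-1) = 1
(AB)[0][1] = (-1)*(-1) + (0)*(2) = 1
(AB)[1][0] = (-2)*(-1) + (-2)*(-1) = 4
(AB)[1][1] = (-2)*(-1) + (-2)*(2) = -2
AB = [[1, 1], [4, -2]]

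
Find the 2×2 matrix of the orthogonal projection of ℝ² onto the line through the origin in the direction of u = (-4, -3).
[[16/25, 12/25], [12/25, 9/25]]

The orthogonal projection onto the line spanned by a nonzero vector u = (a, b) has matrix P = (u uᵀ) / (uᵀ u) = (1/(a² + b²)) · [[a², ab], [ab, b²]].
Here u = (-4, -3), so a² + b² = 16 + 9 = 25.
P = (1/25) · [[16, 12], [12, 9]] = [[16/25, 12/25], [12/25, 9/25]].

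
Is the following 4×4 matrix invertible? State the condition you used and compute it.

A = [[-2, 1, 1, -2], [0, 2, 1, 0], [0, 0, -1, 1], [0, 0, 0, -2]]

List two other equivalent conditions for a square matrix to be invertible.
Yes, invertible; det(A) = -8 ≠ 0. Equivalent conditions: rank(A) = 4; Ax = 0 has only the trivial solution; 0 is not an eigenvalue; the columns of A are linearly independent.

To check invertibility, compute det(A).
The given matrix is triangular, so det(A) equals the product of its diagonal entries = -8 ≠ 0.
Since det(A) ≠ 0, A is invertible.
Equivalent conditions for a square matrix A to be invertible:
- rank(A) = 4 (full rank).
- The homogeneous system Ax = 0 has only the trivial solution x = 0.
- 0 is not an eigenvalue of A.
- The columns (equivalently rows) of A are linearly independent.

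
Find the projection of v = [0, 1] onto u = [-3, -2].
[6/13, 4/13]

The projection of v onto u is proj_u(v) = ((v·u) / (u·u)) · u.
v·u = (0)*(-3) + (1)*(-2) = -2.
u·u = (-3)*(-3) + (-2)*(-2) = 13.
coefficient = -2 / 13 = -2/13.
proj_u(v) = -2/13 · [-3, -2] = [6/13, 4/13].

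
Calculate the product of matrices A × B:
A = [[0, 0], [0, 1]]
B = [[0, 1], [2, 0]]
[[0, 0], [2, 0]]

Matrix multiplication:
C[0][0] = 0×0 + 0×2 = 0
C[0][1] = 0×1 + 0×0 = 0
C[1][0] = 0×0 + 1×2 = 2
C[1][1] = 0×1 + 1×0 = 0
Result: [[0, 0], [2, 0]]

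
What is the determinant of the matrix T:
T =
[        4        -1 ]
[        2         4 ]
det(T) = 18

For a 2×2 matrix [[a, b], [c, d]], det = a*d - b*c.
det(T) = (4)*(4) - (-1)*(2) = 16 + 2 = 18.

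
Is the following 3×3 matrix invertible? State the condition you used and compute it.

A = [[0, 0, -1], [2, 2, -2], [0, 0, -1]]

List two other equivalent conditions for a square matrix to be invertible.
No, not invertible; det(A) = 0 (two rows are equal, so the rows are linearly dependent). Equivalent conditions (failing for this A): rank(A) < 3; Ax = 0 has non-trivial solutions; 0 is an eigenvalue; the columns are linearly dependent.

To check invertibility, compute det(A).
In this matrix, row 0 and the last row are identical, so one row is a scalar multiple of another and the rows are linearly dependent.
A matrix with linearly dependent rows has det = 0 and is not invertible.
Equivalent failed conditions:
- rank(A) < 3.
- Ax = 0 has non-trivial solutions.
- 0 is an eigenvalue.
- The columns are linearly dependent.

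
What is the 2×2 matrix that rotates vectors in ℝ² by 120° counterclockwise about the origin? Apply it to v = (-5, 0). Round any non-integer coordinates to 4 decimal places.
R = [[-1/2, -√3/2], [√3/2, -1/2]]; R·v = (2.5000, -4.3301)

A counterclockwise rotation by angle θ in ℝ² has matrix R(θ) = [[cos θ, -sin θ], [sin θ, cos θ]].
For θ = 120°: cos θ = -1/2, sin θ = √3/2.
R(120°) = [[-1/2, -√3/2], [√3/2, -1/2]].
R·v = [-1/2·-5 + (-√3/2)·0, √3/2·-5 + -1/2·0] = (2.5000, -4.3301).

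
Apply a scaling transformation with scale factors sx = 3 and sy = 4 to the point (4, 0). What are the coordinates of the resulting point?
(12, 0)

Scaling matrix:
[[3, 0], [0, 4]]
Result: (4 × 3, 0 × 4) = (12, 0)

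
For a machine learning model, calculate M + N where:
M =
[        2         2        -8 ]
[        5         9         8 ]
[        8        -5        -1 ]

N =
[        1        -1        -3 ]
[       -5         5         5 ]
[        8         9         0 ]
M + N =
[        3         1       -11 ]
[        0        14        13 ]
[       16         4        -1 ]

Matrix addition is elementwise: (M+N)[i][j] = M[i][j] + N[i][j].
  (M+N)[0][0] = (2) + (1) = 3
  (M+N)[0][1] = (2) + (-1) = 1
  (M+N)[0][2] = (-8) + (-3) = -11
  (M+N)[1][0] = (5) + (-5) = 0
  (M+N)[1][1] = (9) + (5) = 14
  (M+N)[1][2] = (8) + (5) = 13
  (M+N)[2][0] = (8) + (8) = 16
  (M+N)[2][1] = (-5) + (9) = 4
  (M+N)[2][2] = (-1) + (0) = -1
M + N =
[        3         1       -11 ]
[        0        14        13 ]
[       16         4        -1 ]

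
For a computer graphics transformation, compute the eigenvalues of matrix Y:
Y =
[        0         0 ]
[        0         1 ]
λ = 0, 1

Solve det(Y - λI) = 0. For a 2×2 matrix the characteristic equation is λ² - (trace)λ + det = 0.
trace(Y) = a + d = 0 + 1 = 1.
det(Y) = a*d - b*c = (0)*(1) - (0)*(0) = 0 - 0 = 0.
Characteristic equation: λ² - (1)λ + (0) = 0.
Discriminant = (1)² - 4*(0) = 1 - 0 = 1.
λ = (1 ± √1) / 2 = (1 ± 1) / 2 = 0, 1.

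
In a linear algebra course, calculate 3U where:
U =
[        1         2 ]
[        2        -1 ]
3U =
[        3         6 ]
[        6        -3 ]

Scalar multiplication is elementwise: (3U)[i][j] = 3 * U[i][j].
  (3U)[0][0] = 3 * (1) = 3
  (3U)[0][1] = 3 * (2) = 6
  (3U)[1][0] = 3 * (2) = 6
  (3U)[1][1] = 3 * (-1) = -3
3U =
[        3         6 ]
[        6        -3 ]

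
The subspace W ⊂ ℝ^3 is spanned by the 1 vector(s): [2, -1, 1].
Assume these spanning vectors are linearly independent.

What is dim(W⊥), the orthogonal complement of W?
dim(W⊥) = 2

For any subspace W of ℝ^n, dim(W) + dim(W⊥) = n (the whole-space dimension).
Here the given 1 vectors are linearly independent, so dim(W) = 1.
Thus dim(W⊥) = n - dim(W) = 3 - 1 = 2.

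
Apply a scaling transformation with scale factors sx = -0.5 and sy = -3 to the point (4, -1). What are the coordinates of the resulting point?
(-2.0, 3)

Scaling matrix:
[[-0.50, 0], [0, -3]]
Result: (4 × -0.5, -1 × -3) = (-2.0, 3)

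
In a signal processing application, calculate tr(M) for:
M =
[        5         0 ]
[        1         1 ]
tr(M) = 5 + 1 = 6

The trace of a square matrix is the sum of its diagonal entries.
Diagonal entries of M: M[0][0] = 5, M[1][1] = 1.
tr(M) = 5 + 1 = 6.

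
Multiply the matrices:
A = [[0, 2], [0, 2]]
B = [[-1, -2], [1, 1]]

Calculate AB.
[[2, 2], [2, 2]]

Each entry (i,j) of AB = sum over k of A[i][k]*B[k][j].
(AB)[0][0] = (0)*(-1) + (2)*(1) = 2
(AB)[0][1] = (0)*(-2) + (2)*(1) = 2
(AB)[1][0] = (0)*(-1) + (2)*(1) = 2
(AB)[1][1] = (0)*(-2) + (2)*(1) = 2
AB = [[2, 2], [2, 2]]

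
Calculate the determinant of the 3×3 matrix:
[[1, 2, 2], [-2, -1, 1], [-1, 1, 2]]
-3

Expansion along first row:
det = 1·det([[-1,1],[1,2]]) - 2·det([[-2,1],[-1,2]]) + 2·det([[-2,-1],[-1,1]])
    = 1·(-1·2 - 1·1) - 2·(-2·2 - 1·-1) + 2·(-2·1 - -1·-1)
    = 1·-3 - 2·-3 + 2·-3
    = -3 + 6 + -6 = -3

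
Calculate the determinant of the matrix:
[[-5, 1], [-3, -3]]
18

For a 2×2 matrix [[a, b], [c, d]], det = ad - bc
det = (-5)(-3) - (1)(-3) = 15 - -3 = 18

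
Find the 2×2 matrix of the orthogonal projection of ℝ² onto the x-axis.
[[1, 0], [0, 0]]

The orthogonal projection onto the line spanned by a nonzero vector u = (a, b) has matrix P = (u uᵀ) / (uᵀ u) = (1/(a² + b²)) · [[a², ab], [ab, b²]].
Here u = (1, 0), so a² + b² = 1 + 0 = 1.
P = (1/1) · [[1, 0], [0, 0]] = [[1, 0], [0, 0]].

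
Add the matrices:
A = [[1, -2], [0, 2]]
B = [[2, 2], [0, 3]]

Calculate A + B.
[[3, 0], [0, 5]]

Add corresponding elements:
(1)+(2)=3
(-2)+(2)=0
(0)+(0)=0
(2)+(3)=5
A + B = [[3, 0], [0, 5]]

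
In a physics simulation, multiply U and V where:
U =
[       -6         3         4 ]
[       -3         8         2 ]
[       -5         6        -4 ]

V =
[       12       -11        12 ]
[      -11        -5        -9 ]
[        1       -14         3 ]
UV =
[     -101        -5       -87 ]
[     -122       -35      -102 ]
[     -130        81      -126 ]

Matrix multiplication: (UV)[i][j] = sum over k of U[i][k] * V[k][j].
  (UV)[0][0] = (-6)*(12) + (3)*(-11) + (4)*(1) = -101
  (UV)[0][1] = (-6)*(-11) + (3)*(-5) + (4)*(-14) = -5
  (UV)[0][2] = (-6)*(12) + (3)*(-9) + (4)*(3) = -87
  (UV)[1][0] = (-3)*(12) + (8)*(-11) + (2)*(1) = -122
  (UV)[1][1] = (-3)*(-11) + (8)*(-5) + (2)*(-14) = -35
  (UV)[1][2] = (-3)*(12) + (8)*(-9) + (2)*(3) = -102
  (UV)[2][0] = (-5)*(12) + (6)*(-11) + (-4)*(1) = -130
  (UV)[2][1] = (-5)*(-11) + (6)*(-5) + (-4)*(-14) = 81
  (UV)[2][2] = (-5)*(12) + (6)*(-9) + (-4)*(3) = -126
UV =
[     -101        -5       -87 ]
[     -122       -35      -102 ]
[     -130        81      -126 ]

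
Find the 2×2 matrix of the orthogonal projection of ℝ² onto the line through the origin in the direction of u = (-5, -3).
[[25/34, 15/34], [15/34, 9/34]]

The orthogonal projection onto the line spanned by a nonzero vector u = (a, b) has matrix P = (u uᵀ) / (uᵀ u) = (1/(a² + b²)) · [[a², ab], [ab, b²]].
Here u = (-5, -3), so a² + b² = 25 + 9 = 34.
P = (1/34) · [[25, 15], [15, 9]] = [[25/34, 15/34], [15/34, 9/34]].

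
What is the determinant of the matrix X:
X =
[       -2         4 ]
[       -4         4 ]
det(X) = 8

For a 2×2 matrix [[a, b], [c, d]], det = a*d - b*c.
det(X) = (-2)*(4) - (4)*(-4) = -8 + 16 = 8.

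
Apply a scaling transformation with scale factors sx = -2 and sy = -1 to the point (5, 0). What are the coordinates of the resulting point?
(-10, 0)

Scaling matrix:
[[-2, 0], [0, -1]]
Result: (5 × -2, 0 × -1) = (-10, 0)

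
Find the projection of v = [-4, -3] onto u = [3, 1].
[-9/2, -3/2]

The projection of v onto u is proj_u(v) = ((v·u) / (u·u)) · u.
v·u = (-4)*(3) + (-3)*(1) = -15.
u·u = (3)*(3) + (1)*(1) = 10.
coefficient = -15 / 10 = -3/2.
proj_u(v) = -3/2 · [3, 1] = [-9/2, -3/2].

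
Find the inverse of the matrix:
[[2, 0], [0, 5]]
[[1/2, 0], [0, 1/5]]

For [[a,b],[c,d]], inverse = (1/det)·[[d,-b],[-c,a]]
det = 2·5 - 0·0 = 10
Inverse = (1/10)·[[5, 0], [0, 2]]
        = [[1/2, 0], [0, 1/5]]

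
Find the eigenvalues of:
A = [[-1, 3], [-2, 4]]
λ = 1, 2

Solve det(A - λI) = 0. For a 2×2 matrix this is λ² - (trace)λ + det = 0.
trace(A) = -1 + 4 = 3.
det(A) = (-1)*(4) - (3)*(-2) = -4 + 6 = 2.
Characteristic equation: λ² - (3)λ + (2) = 0.
Discriminant: (3)² - 4*(2) = 9 - 8 = 1.
Roots: λ = (3 ± √1) / 2 = 1, 2.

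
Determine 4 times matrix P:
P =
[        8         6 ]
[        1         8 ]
4P =
[       32        24 ]
[        4        32 ]

Scalar multiplication is elementwise: (4P)[i][j] = 4 * P[i][j].
  (4P)[0][0] = 4 * (8) = 32
  (4P)[0][1] = 4 * (6) = 24
  (4P)[1][0] = 4 * (1) = 4
  (4P)[1][1] = 4 * (8) = 32
4P =
[       32        24 ]
[        4        32 ]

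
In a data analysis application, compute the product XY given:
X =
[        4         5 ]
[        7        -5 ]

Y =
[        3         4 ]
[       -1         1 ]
XY =
[        7        21 ]
[       26        23 ]

Matrix multiplication: (XY)[i][j] = sum over k of X[i][k] * Y[k][j].
  (XY)[0][0] = (4)*(3) + (5)*(-1) = 7
  (XY)[0][1] = (4)*(4) + (5)*(1) = 21
  (XY)[1][0] = (7)*(3) + (-5)*(-1) = 26
  (XY)[1][1] = (7)*(4) + (-5)*(1) = 23
XY =
[        7        21 ]
[       26        23 ]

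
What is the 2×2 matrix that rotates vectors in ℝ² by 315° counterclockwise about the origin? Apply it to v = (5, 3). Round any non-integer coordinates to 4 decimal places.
R = [[√2/2, √2/2], [-√2/2, √2/2]]; R·v = (5.6569, -1.4142)

A counterclockwise rotation by angle θ in ℝ² has matrix R(θ) = [[cos θ, -sin θ], [sin θ, cos θ]].
For θ = 315°: cos θ = √2/2, sin θ = -√2/2.
R(315°) = [[√2/2, √2/2], [-√2/2, √2/2]].
R·v = [√2/2·5 + (√2/2)·3, -√2/2·5 + √2/2·3] = (5.6569, -1.4142).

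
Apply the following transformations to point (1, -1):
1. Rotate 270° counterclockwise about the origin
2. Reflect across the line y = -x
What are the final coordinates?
(1, 1)

Step 1: Rotate 270° → (-1, -1)
Step 2: Reflect across the line y = -x → (1, 1)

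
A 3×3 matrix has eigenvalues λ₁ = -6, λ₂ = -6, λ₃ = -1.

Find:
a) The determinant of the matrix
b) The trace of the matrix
det = -36, trace = -13

Two standard eigenvalue identities:
- det(A) equals the product of the eigenvalues (counted with multiplicity).
- trace(A) equals the sum of the eigenvalues.
det(A) = (-6)*(-6)*(-1) = -36.
trace(A) = -6 - 6 - 1 = -13.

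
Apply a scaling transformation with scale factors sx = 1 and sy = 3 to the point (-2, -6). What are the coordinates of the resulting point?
(-2, -18)

Scaling matrix:
[[1, 0], [0, 3]]
Result: (-2 × 1, -6 × 3) = (-2, -18)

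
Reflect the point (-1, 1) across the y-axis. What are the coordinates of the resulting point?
(1, 1)

Reflection across y-axis: (-1, 1) → (1, 1)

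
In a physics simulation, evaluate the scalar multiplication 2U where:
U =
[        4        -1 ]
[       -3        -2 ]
2U =
[        8        -2 ]
[       -6        -4 ]

Scalar multiplication is elementwise: (2U)[i][j] = 2 * U[i][j].
  (2U)[0][0] = 2 * (4) = 8
  (2U)[0][1] = 2 * (-1) = -2
  (2U)[1][0] = 2 * (-3) = -6
  (2U)[1][1] = 2 * (-2) = -4
2U =
[        8        -2 ]
[       -6        -4 ]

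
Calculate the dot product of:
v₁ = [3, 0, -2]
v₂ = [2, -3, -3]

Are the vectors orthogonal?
12, No

The dot product is the sum of products of corresponding components.
v₁·v₂ = (3)*(2) + (0)*(-3) + (-2)*(-3) = 6 + 0 + 6 = 12.
Two vectors are orthogonal iff their dot product is 0; here the dot product is 12, so the vectors are not orthogonal.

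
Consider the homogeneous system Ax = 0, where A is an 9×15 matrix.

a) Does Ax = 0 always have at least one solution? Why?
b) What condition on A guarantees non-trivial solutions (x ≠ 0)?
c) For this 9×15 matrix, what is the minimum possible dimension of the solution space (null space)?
a) Yes, x = 0 is always a solution. b) When A has linearly dependent columns (rank < n). c) Minimum nullity = 6.

a) x = 0 satisfies A·0 = 0, so the zero vector is always a solution.
b) Non-trivial solutions exist iff the columns of A are linearly dependent, equivalently rank(A) < n (the number of columns).
c) By rank-nullity, rank(A) + nullity(A) = n = 15. Since A has only 9 rows, rank(A) ≤ 9, so nullity(A) ≥ 15 - 9 = 6.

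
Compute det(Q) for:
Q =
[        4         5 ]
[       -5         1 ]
det(Q) = 29

For a 2×2 matrix [[a, b], [c, d]], det = a*d - b*c.
det(Q) = (4)*(1) - (5)*(-5) = 4 + 25 = 29.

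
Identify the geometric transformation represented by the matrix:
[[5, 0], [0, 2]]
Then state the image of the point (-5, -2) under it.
non-uniform scaling by (5, 2); image of (-5, -2) is (-25, -4)

This is diagonal with distinct entries, so it scales the x-axis by 5 and the y-axis by 2.
The matrix [[5, 0], [0, 2]] represents: non-uniform scaling by (5, 2).
Applying it to (-5, -2): [5·-5 + 0·-2, 0·-5 + 2·-2] = (-25, -4).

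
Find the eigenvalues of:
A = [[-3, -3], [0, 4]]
λ = -3, 4

Solve det(A - λI) = 0. For a 2×2 matrix this is λ² - (trace)λ + det = 0.
trace(A) = -3 + 4 = 1.
det(A) = (-3)*(4) - (-3)*(0) = -12 - 0 = -12.
Characteristic equation: λ² - (1)λ + (-12) = 0.
Discriminant: (1)² - 4*(-12) = 1 + 48 = 49.
Roots: λ = (1 ± √49) / 2 = -3, 4.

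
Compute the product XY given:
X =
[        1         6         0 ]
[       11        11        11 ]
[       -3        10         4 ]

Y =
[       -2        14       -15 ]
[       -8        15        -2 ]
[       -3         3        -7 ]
XY =
[      -50       104       -27 ]
[     -143       352      -264 ]
[      -86       120        -3 ]

Matrix multiplication: (XY)[i][j] = sum over k of X[i][k] * Y[k][j].
  (XY)[0][0] = (1)*(-2) + (6)*(-8) + (0)*(-3) = -50
  (XY)[0][1] = (1)*(14) + (6)*(15) + (0)*(3) = 104
  (XY)[0][2] = (1)*(-15) + (6)*(-2) + (0)*(-7) = -27
  (XY)[1][0] = (11)*(-2) + (11)*(-8) + (11)*(-3) = -143
  (XY)[1][1] = (11)*(14) + (11)*(15) + (11)*(3) = 352
  (XY)[1][2] = (11)*(-15) + (11)*(-2) + (11)*(-7) = -264
  (XY)[2][0] = (-3)*(-2) + (10)*(-8) + (4)*(-3) = -86
  (XY)[2][1] = (-3)*(14) + (10)*(15) + (4)*(3) = 120
  (XY)[2][2] = (-3)*(-15) + (10)*(-2) + (4)*(-7) = -3
XY =
[      -50       104       -27 ]
[     -143       352      -264 ]
[      -86       120        -3 ]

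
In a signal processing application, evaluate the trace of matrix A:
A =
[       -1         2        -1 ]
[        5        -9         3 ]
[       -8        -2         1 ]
tr(A) = -1 - 9 + 1 = -9

The trace of a square matrix is the sum of its diagonal entries.
Diagonal entries of A: A[0][0] = -1, A[1][1] = -9, A[2][2] = 1.
tr(A) = -1 - 9 + 1 = -9.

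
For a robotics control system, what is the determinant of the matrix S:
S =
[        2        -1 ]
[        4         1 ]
det(S) = 6

For a 2×2 matrix [[a, b], [c, d]], det = a*d - b*c.
det(S) = (2)*(1) - (-1)*(4) = 2 + 4 = 6.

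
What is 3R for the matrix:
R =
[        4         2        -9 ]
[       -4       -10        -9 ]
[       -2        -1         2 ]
3R =
[       12         6       -27 ]
[      -12       -30       -27 ]
[       -6        -3         6 ]

Scalar multiplication is elementwise: (3R)[i][j] = 3 * R[i][j].
  (3R)[0][0] = 3 * (4) = 12
  (3R)[0][1] = 3 * (2) = 6
  (3R)[0][2] = 3 * (-9) = -27
  (3R)[1][0] = 3 * (-4) = -12
  (3R)[1][1] = 3 * (-10) = -30
  (3R)[1][2] = 3 * (-9) = -27
  (3R)[2][0] = 3 * (-2) = -6
  (3R)[2][1] = 3 * (-1) = -3
  (3R)[2][2] = 3 * (2) = 6
3R =
[       12         6       -27 ]
[      -12       -30       -27 ]
[       -6        -3         6 ]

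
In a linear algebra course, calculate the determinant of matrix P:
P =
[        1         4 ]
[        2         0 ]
det(P) = -8

For a 2×2 matrix [[a, b], [c, d]], det = a*d - b*c.
det(P) = (1)*(0) - (4)*(2) = 0 - 8 = -8.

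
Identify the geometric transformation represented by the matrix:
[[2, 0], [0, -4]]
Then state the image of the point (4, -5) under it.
non-uniform scaling by (2, -4); image of (4, -5) is (8, 20)

This is diagonal with distinct entries, so it scales the x-axis by 2 and the y-axis by -4.
The matrix [[2, 0], [0, -4]] represents: non-uniform scaling by (2, -4).
Applying it to (4, -5): [2·4 + 0·-5, 0·4 + -4·-5] = (8, 20).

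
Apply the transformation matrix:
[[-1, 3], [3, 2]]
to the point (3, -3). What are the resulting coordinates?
(-12, 3)

Matrix multiplication:
[[-1, 3], [3, 2]] × [3, -3]ᵀ
= [-1×3 + 3×-3, 3×3 + 2×-3]ᵀ
= [-12.0000, 3.0000]ᵀ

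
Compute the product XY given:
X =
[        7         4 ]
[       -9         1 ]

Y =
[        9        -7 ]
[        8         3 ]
XY =
[       95       -37 ]
[      -73        66 ]

Matrix multiplication: (XY)[i][j] = sum over k of X[i][k] * Y[k][j].
  (XY)[0][0] = (7)*(9) + (4)*(8) = 95
  (XY)[0][1] = (7)*(-7) + (4)*(3) = -37
  (XY)[1][0] = (-9)*(9) + (1)*(8) = -73
  (XY)[1][1] = (-9)*(-7) + (1)*(3) = 66
XY =
[       95       -37 ]
[      -73        66 ]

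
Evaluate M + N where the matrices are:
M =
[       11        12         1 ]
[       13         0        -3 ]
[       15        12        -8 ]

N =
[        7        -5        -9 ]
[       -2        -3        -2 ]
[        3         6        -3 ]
M + N =
[       18         7        -8 ]
[       11        -3        -5 ]
[       18        18       -11 ]

Matrix addition is elementwise: (M+N)[i][j] = M[i][j] + N[i][j].
  (M+N)[0][0] = (11) + (7) = 18
  (M+N)[0][1] = (12) + (-5) = 7
  (M+N)[0][2] = (1) + (-9) = -8
  (M+N)[1][0] = (13) + (-2) = 11
  (M+N)[1][1] = (0) + (-3) = -3
  (M+N)[1][2] = (-3) + (-2) = -5
  (M+N)[2][0] = (15) + (3) = 18
  (M+N)[2][1] = (12) + (6) = 18
  (M+N)[2][2] = (-8) + (-3) = -11
M + N =
[       18         7        -8 ]
[       11        -3        -5 ]
[       18        18       -11 ]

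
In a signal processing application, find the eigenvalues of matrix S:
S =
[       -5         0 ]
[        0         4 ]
λ = -5, 4

Solve det(S - λI) = 0. For a 2×2 matrix the characteristic equation is λ² - (trace)λ + det = 0.
trace(S) = a + d = -5 + 4 = -1.
det(S) = a*d - b*c = (-5)*(4) - (0)*(0) = -20 - 0 = -20.
Characteristic equation: λ² - (-1)λ + (-20) = 0.
Discriminant = (-1)² - 4*(-20) = 1 + 80 = 81.
λ = (-1 ± √81) / 2 = (-1 ± 9) / 2 = -5, 4.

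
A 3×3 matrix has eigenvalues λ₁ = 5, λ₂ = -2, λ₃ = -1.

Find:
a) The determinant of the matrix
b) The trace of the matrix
det = 10, trace = 2

Two standard eigenvalue identities:
- det(A) equals the product of the eigenvalues (counted with multiplicity).
- trace(A) equals the sum of the eigenvalues.
det(A) = (5)*(-2)*(-1) = 10.
trace(A) = 5 - 2 - 1 = 2.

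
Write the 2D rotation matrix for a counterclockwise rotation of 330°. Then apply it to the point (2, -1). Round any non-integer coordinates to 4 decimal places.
R = [[√3/2, 1/2], [-1/2, √3/2]]; R·(2, -1) = (1.2321, -1.8660)

Rotation matrix formula: R(θ) = [[cos θ, -sin θ], [sin θ, cos θ]]
For θ = 330°:
cos(330°) = √3/2
sin(330°) = -1/2
R = [[√3/2, 1/2], [-1/2, √3/2]]
Apply to (2, -1): [√3/2·2 + (1/2)·-1, -1/2·2 + √3/2·-1] = (1.2321, -1.8660)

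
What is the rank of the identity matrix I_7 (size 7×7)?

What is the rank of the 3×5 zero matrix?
rank(I_7) = 7, rank(0) = 0

The identity I_7 has 7 columns that are the standard basis vectors e_1, …, e_7. These are linearly independent, so all 7 columns are pivots and rank(I_7) = 7.
The 3×5 zero matrix has every entry zero, so every row is the zero row and there are no pivots; rank(0) = 0.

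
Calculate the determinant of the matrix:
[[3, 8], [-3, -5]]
9

For a 2×2 matrix [[a, b], [c, d]], det = ad - bc
det = (3)(-5) - (8)(-3) = -15 - -24 = 9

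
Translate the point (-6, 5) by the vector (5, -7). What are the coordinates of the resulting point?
(-1, -2)

Translation by (5, -7):
x' = -6 + 5 = -1
y' = 5 + -7 = -2
Homogeneous matrix: [[1, 0, 5], [0, 1, -7], [0, 0, 1]]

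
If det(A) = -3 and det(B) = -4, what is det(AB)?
12

Use the multiplicative property of determinants: det(AB) = det(A)*det(B).
det(AB) = (-3)*(-4) = 12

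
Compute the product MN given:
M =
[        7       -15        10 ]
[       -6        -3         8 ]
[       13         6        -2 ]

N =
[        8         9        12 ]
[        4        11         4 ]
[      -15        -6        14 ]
MN =
[     -154      -162       164 ]
[     -180      -135        28 ]
[      158       195       152 ]

Matrix multiplication: (MN)[i][j] = sum over k of M[i][k] * N[k][j].
  (MN)[0][0] = (7)*(8) + (-15)*(4) + (10)*(-15) = -154
  (MN)[0][1] = (7)*(9) + (-15)*(11) + (10)*(-6) = -162
  (MN)[0][2] = (7)*(12) + (-15)*(4) + (10)*(14) = 164
  (MN)[1][0] = (-6)*(8) + (-3)*(4) + (8)*(-15) = -180
  (MN)[1][1] = (-6)*(9) + (-3)*(11) + (8)*(-6) = -135
  (MN)[1][2] = (-6)*(12) + (-3)*(4) + (8)*(14) = 28
  (MN)[2][0] = (13)*(8) + (6)*(4) + (-2)*(-15) = 158
  (MN)[2][1] = (13)*(9) + (6)*(11) + (-2)*(-6) = 195
  (MN)[2][2] = (13)*(12) + (6)*(4) + (-2)*(14) = 152
MN =
[     -154      -162       164 ]
[     -180      -135        28 ]
[      158       195       152 ]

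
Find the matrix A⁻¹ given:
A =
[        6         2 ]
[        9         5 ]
det(A) = 12
A⁻¹ =
[     5/12      -1/6 ]
[     -3/4       1/2 ]

For a 2×2 matrix A = [[a, b], [c, d]] with det(A) ≠ 0, A⁻¹ = (1/det(A)) * [[d, -b], [-c, a]].
det(A) = (6)*(5) - (2)*(9) = 30 - 18 = 12.
A⁻¹ = (1/12) * [[5, -2], [-9, 6]].
Dividing each entry by 12 and reducing:
A⁻¹ =
[     5/12      -1/6 ]
[     -3/4       1/2 ]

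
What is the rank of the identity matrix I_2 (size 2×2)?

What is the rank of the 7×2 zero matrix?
rank(I_2) = 2, rank(0) = 0

The identity I_2 has 2 columns that are the standard basis vectors e_1, …, e_2. These are linearly independent, so all 2 columns are pivots and rank(I_2) = 2.
The 7×2 zero matrix has every entry zero, so every row is the zero row and there are no pivots; rank(0) = 0.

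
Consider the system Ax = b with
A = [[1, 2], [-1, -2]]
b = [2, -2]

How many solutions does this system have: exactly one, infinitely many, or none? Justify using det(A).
Infinitely many solutions

det(A) = (1)*(-2) - (2)*(-1) = 0, so A is singular (column 2 is 2 times column 1).
b = [2, -2] = 2 * column 1 of A, so b lies in the column space of A.
A singular matrix whose right-hand side is in its column space gives a 1-parameter family of solutions — infinitely many.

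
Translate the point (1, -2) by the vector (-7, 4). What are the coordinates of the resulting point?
(-6, 2)

Translation by (-7, 4):
x' = 1 + -7 = -6
y' = -2 + 4 = 2
Homogeneous matrix: [[1, 0, -7], [0, 1, 4], [0, 0, 1]]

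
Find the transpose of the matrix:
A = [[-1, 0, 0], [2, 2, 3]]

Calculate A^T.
[[-1, 2], [0, 2], [0, 3]]

The transpose sends entry (i,j) to (j,i); rows become columns.
Row 0 of A: [-1, 0, 0] -> column 0 of A^T.
Row 1 of A: [2, 2, 3] -> column 1 of A^T.
A^T = [[-1, 2], [0, 2], [0, 3]]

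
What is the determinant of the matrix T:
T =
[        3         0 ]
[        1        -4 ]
det(T) = -12

For a 2×2 matrix [[a, b], [c, d]], det = a*d - b*c.
det(T) = (3)*(-4) - (0)*(1) = -12 - 0 = -12.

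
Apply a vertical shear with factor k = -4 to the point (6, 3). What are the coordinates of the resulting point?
(6, -21)

Shear matrix for vertical shear with factor k = -4:
[[1, 0], [-4, 1]]
Result: (6, 3) → (6, -21)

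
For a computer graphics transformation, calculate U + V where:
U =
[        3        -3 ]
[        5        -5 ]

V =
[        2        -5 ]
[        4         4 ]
U + V =
[        5        -8 ]
[        9        -1 ]

Matrix addition is elementwise: (U+V)[i][j] = U[i][j] + V[i][j].
  (U+V)[0][0] = (3) + (2) = 5
  (U+V)[0][1] = (-3) + (-5) = -8
  (U+V)[1][0] = (5) + (4) = 9
  (U+V)[1][1] = (-5) + (4) = -1
U + V =
[        5        -8 ]
[        9        -1 ]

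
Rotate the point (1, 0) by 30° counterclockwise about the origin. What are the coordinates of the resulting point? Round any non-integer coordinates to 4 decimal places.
(0.8660, 0.5000)

Rotation matrix R(θ) = [[cos θ, -sin θ], [sin θ, cos θ]]; for θ = 30°:
R = [[√3/2, -1/2], [1/2, √3/2]]
Result: R × [1, 0]ᵀ = [√3/2·1 + (-1/2)·0, 1/2·1 + (√3/2)·0]ᵀ = (0.8660, 0.5000)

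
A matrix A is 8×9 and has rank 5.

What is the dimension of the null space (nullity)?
4

The rank-nullity theorem for an m×n matrix states:
rank(A) + nullity(A) = n (the number of columns).
Here n = 9 and rank(A) = 5, so nullity(A) = 9 - 5 = 4.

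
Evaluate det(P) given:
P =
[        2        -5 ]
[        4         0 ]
det(P) = 20

For a 2×2 matrix [[a, b], [c, d]], det = a*d - b*c.
det(P) = (2)*(0) - (-5)*(4) = 0 + 20 = 20.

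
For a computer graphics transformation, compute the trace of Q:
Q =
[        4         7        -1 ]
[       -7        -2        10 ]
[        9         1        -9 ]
tr(Q) = 4 - 2 - 9 = -7

The trace of a square matrix is the sum of its diagonal entries.
Diagonal entries of Q: Q[0][0] = 4, Q[1][1] = -2, Q[2][2] = -9.
tr(Q) = 4 - 2 - 9 = -7.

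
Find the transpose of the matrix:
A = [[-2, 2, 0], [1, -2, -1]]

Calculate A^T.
[[-2, 1], [2, -2], [0, -1]]

The transpose sends entry (i,j) to (j,i); rows become columns.
Row 0 of A: [-2, 2, 0] -> column 0 of A^T.
Row 1 of A: [1, -2, -1] -> column 1 of A^T.
A^T = [[-2, 1], [2, -2], [0, -1]]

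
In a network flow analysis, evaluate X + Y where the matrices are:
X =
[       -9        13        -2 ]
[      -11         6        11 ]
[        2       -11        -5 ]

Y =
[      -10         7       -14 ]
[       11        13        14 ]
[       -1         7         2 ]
X + Y =
[      -19        20       -16 ]
[        0        19        25 ]
[        1        -4        -3 ]

Matrix addition is elementwise: (X+Y)[i][j] = X[i][j] + Y[i][j].
  (X+Y)[0][0] = (-9) + (-10) = -19
  (X+Y)[0][1] = (13) + (7) = 20
  (X+Y)[0][2] = (-2) + (-14) = -16
  (X+Y)[1][0] = (-11) + (11) = 0
  (X+Y)[1][1] = (6) + (13) = 19
  (X+Y)[1][2] = (11) + (14) = 25
  (X+Y)[2][0] = (2) + (-1) = 1
  (X+Y)[2][1] = (-11) + (7) = -4
  (X+Y)[2][2] = (-5) + (2) = -3
X + Y =
[      -19        20       -16 ]
[        0        19        25 ]
[        1        -4        -3 ]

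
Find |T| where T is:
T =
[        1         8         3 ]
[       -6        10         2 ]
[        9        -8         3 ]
det(T) = 208

Expand along row 0 (cofactor expansion): det(T) = a*(e*i - f*h) - b*(d*i - f*g) + c*(d*h - e*g), where the 3×3 is [[a, b, c], [d, e, f], [g, h, i]].
Minor M_00 = (10)*(3) - (2)*(-8) = 30 + 16 = 46.
Minor M_01 = (-6)*(3) - (2)*(9) = -18 - 18 = -36.
Minor M_02 = (-6)*(-8) - (10)*(9) = 48 - 90 = -42.
det(T) = (1)*(46) - (8)*(-36) + (3)*(-42) = 46 + 288 - 126 = 208.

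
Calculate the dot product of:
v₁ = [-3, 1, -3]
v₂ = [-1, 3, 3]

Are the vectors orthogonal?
-3, No

The dot product is the sum of products of corresponding components.
v₁·v₂ = (-3)*(-1) + (1)*(3) + (-3)*(3) = 3 + 3 - 9 = -3.
Two vectors are orthogonal iff their dot product is 0; here the dot product is -3, so the vectors are not orthogonal.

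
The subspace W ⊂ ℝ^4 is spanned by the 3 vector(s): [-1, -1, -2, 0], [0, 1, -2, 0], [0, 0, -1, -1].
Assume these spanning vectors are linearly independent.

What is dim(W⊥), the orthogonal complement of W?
dim(W⊥) = 1

For any subspace W of ℝ^n, dim(W) + dim(W⊥) = n (the whole-space dimension).
Here the given 3 vectors are linearly independent, so dim(W) = 3.
Thus dim(W⊥) = n - dim(W) = 4 - 3 = 1.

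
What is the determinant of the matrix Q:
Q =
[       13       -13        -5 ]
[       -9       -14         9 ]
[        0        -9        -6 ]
det(Q) = 2442

Expand along row 0 (cofactor expansion): det(Q) = a*(e*i - f*h) - b*(d*i - f*g) + c*(d*h - e*g), where the 3×3 is [[a, b, c], [d, e, f], [g, h, i]].
Minor M_00 = (-14)*(-6) - (9)*(-9) = 84 + 81 = 165.
Minor M_01 = (-9)*(-6) - (9)*(0) = 54 - 0 = 54.
Minor M_02 = (-9)*(-9) - (-14)*(0) = 81 - 0 = 81.
det(Q) = (13)*(165) - (-13)*(54) + (-5)*(81) = 2145 + 702 - 405 = 2442.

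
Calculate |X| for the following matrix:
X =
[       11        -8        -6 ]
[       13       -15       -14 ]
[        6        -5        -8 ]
det(X) = 240

Expand along row 0 (cofactor expansion): det(X) = a*(e*i - f*h) - b*(d*i - f*g) + c*(d*h - e*g), where the 3×3 is [[a, b, c], [d, e, f], [g, h, i]].
Minor M_00 = (-15)*(-8) - (-14)*(-5) = 120 - 70 = 50.
Minor M_01 = (13)*(-8) - (-14)*(6) = -104 + 84 = -20.
Minor M_02 = (13)*(-5) - (-15)*(6) = -65 + 90 = 25.
det(X) = (11)*(50) - (-8)*(-20) + (-6)*(25) = 550 - 160 - 150 = 240.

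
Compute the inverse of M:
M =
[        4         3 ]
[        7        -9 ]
det(M) = -57
M⁻¹ =
[     3/19      1/19 ]
[     7/57     -4/57 ]

For a 2×2 matrix M = [[a, b], [c, d]] with det(M) ≠ 0, M⁻¹ = (1/det(M)) * [[d, -b], [-c, a]].
det(M) = (4)*(-9) - (3)*(7) = -36 - 21 = -57.
M⁻¹ = (1/-57) * [[-9, -3], [-7, 4]].
Dividing each entry by -57 and reducing:
M⁻¹ =
[     3/19      1/19 ]
[     7/57     -4/57 ]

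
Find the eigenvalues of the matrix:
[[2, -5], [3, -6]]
λ = -3 and λ = -1

Characteristic equation: det(A - λI) = 0
λ² - (trace)λ + (det) = 0
λ² - (-4)λ + (3) = 0
λ² + 4λ + 3 = 0
Solving: λ = -3, -1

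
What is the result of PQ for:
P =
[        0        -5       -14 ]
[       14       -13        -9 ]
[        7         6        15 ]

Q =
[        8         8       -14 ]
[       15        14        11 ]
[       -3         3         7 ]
PQ =
[      -33      -112      -153 ]
[      -56       -97      -402 ]
[      101       185        73 ]

Matrix multiplication: (PQ)[i][j] = sum over k of P[i][k] * Q[k][j].
  (PQ)[0][0] = (0)*(8) + (-5)*(15) + (-14)*(-3) = -33
  (PQ)[0][1] = (0)*(8) + (-5)*(14) + (-14)*(3) = -112
  (PQ)[0][2] = (0)*(-14) + (-5)*(11) + (-14)*(7) = -153
  (PQ)[1][0] = (14)*(8) + (-13)*(15) + (-9)*(-3) = -56
  (PQ)[1][1] = (14)*(8) + (-13)*(14) + (-9)*(3) = -97
  (PQ)[1][2] = (14)*(-14) + (-13)*(11) + (-9)*(7) = -402
  (PQ)[2][0] = (7)*(8) + (6)*(15) + (15)*(-3) = 101
  (PQ)[2][1] = (7)*(8) + (6)*(14) + (15)*(3) = 185
  (PQ)[2][2] = (7)*(-14) + (6)*(11) + (15)*(7) = 73
PQ =
[      -33      -112      -153 ]
[      -56       -97      -402 ]
[      101       185        73 ]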